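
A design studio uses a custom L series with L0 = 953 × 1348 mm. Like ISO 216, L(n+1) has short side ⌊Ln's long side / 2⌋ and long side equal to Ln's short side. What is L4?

L1: ⌊1348/2⌋ × 953 = 674 × 953 mm
L2: ⌊953/2⌋ × 674 = 476 × 674 mm
L3: ⌊674/2⌋ × 476 = 337 × 476 mm
L4: ⌊476/2⌋ × 337 = 238 × 337 mm

238 × 337 mm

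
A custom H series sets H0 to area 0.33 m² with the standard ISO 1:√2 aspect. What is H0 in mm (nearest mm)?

Let the short side be w mm. Then w · w√2 = 0.33 m² = 330,000 mm².
w² = 330,000/√2, so w ≈ 483.1 mm; long side = w√2 ≈ 683.1 mm.

483 × 683 mm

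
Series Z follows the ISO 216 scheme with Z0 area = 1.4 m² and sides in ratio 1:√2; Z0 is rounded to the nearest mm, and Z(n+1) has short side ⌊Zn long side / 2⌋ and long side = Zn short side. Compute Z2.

497 × 703 mm

Let Z0's short side be w mm. w · w√2 = 1.4 m² = 1,400,000 mm², so w ≈ 995.0 mm and w√2 ≈ 1407.1 mm → Z0 = 995 × 1407 mm.
Z1: ⌊1407/2⌋ × 995 = 703 × 995 mm
Z2: ⌊995/2⌋ × 703 = 497 × 703 mm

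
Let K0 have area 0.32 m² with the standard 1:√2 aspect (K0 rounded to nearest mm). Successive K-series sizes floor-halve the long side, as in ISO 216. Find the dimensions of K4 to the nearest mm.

119 × 168 mm

Let K0's short side be w mm. w · w√2 = 0.32 m² = 320,000 mm², so w ≈ 475.7 mm and w√2 ≈ 672.7 mm → K0 = 476 × 673 mm.
K1: ⌊673/2⌋ × 476 = 336 × 476 mm
K2: ⌊476/2⌋ × 336 = 238 × 336 mm
K3: ⌊336/2⌋ × 238 = 168 × 238 mm
K4: ⌊238/2⌋ × 168 = 119 × 168 mm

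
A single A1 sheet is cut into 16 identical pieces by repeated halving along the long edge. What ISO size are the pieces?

A5

16 = 2^4, so 4 halving steps.
A1 → A2 → … → A5 after 4 steps.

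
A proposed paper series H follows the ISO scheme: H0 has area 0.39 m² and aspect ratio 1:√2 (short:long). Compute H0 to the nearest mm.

525 × 743 mm

Let the short side be w mm. Then w · w√2 = 0.39 m² = 390,000 mm².
w² = 390,000/√2, so w ≈ 525.1 mm; long side = w√2 ≈ 742.7 mm.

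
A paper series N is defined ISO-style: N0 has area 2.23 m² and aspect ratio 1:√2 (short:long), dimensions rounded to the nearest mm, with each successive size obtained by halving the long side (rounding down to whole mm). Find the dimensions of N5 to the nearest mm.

222 × 314 mm

Let N0's short side be w mm. w · w√2 = 2.23 m² = 2,230,000 mm², so w ≈ 1255.7 mm and w√2 ≈ 1775.9 mm → N0 = 1256 × 1776 mm.
N1: ⌊1776/2⌋ × 1256 = 888 × 1256 mm
N2: ⌊1256/2⌋ × 888 = 628 × 888 mm
N3: ⌊888/2⌋ × 628 = 444 × 628 mm
N4: ⌊628/2⌋ × 444 = 314 × 444 mm
N5: ⌊444/2⌋ × 314 = 222 × 314 mm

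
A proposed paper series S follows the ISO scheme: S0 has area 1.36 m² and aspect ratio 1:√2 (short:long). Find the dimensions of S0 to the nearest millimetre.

981 × 1387 mm

Let the short side be w mm. Then w · w√2 = 1.36 m² = 1,360,000 mm².
w² = 1,360,000/√2, so w ≈ 980.6 mm; long side = w√2 ≈ 1386.8 mm.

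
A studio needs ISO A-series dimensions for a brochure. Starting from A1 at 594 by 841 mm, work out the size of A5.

148 × 210 mm

A2: ⌊841/2⌋ × 594 = 420 × 594 mm
A3: ⌊594/2⌋ × 420 = 297 × 420 mm
A4: ⌊420/2⌋ × 297 = 210 × 297 mm
A5: ⌊297/2⌋ × 210 = 148 × 210 mm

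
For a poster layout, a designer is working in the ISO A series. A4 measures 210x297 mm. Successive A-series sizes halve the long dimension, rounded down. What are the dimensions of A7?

A5: ⌊297/2⌋ × 210 = 148 × 210 mm
A6: ⌊210/2⌋ × 148 = 105 × 148 mm
A7: ⌊148/2⌋ × 105 = 74 × 105 mm

74 × 105 mm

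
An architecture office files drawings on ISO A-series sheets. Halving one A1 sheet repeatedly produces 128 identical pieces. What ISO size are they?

128 = 2^7, so 7 halving steps.
A1 → A2 → … → A8 after 7 steps.

A8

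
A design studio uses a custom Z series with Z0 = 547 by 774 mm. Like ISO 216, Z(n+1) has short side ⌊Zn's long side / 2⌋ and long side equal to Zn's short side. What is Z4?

136 × 193 mm

Z1: ⌊774/2⌋ × 547 = 387 × 547 mm
Z2: ⌊547/2⌋ × 387 = 273 × 387 mm
Z3: ⌊387/2⌋ × 273 = 193 × 273 mm
Z4: ⌊273/2⌋ × 193 = 136 × 193 mm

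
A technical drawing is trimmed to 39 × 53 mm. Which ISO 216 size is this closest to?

Aspect ratio 53/39 ≈ 1.359 (ISO target is √2 ≈ 1.414).
In the A-series (A0 area = 1 m²): A9 = 37 × 52 mm.
Off by 3 mm total — nearest standard size.

A9 (37 × 52 mm)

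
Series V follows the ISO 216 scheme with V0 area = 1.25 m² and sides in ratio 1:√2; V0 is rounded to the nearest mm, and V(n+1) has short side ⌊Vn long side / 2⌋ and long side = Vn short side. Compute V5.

166 × 235 mm

Let V0's short side be w mm. w · w√2 = 1.25 m² = 1,250,000 mm², so w ≈ 940.2 mm and w√2 ≈ 1329.6 mm → V0 = 940 × 1330 mm.
V1: ⌊1330/2⌋ × 940 = 665 × 940 mm
V2: ⌊940/2⌋ × 665 = 470 × 665 mm
V3: ⌊665/2⌋ × 470 = 332 × 470 mm
V4: ⌊470/2⌋ × 332 = 235 × 332 mm
V5: ⌊332/2⌋ × 235 = 166 × 235 mm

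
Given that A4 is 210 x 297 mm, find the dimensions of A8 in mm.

A5: ⌊297/2⌋ × 210 = 148 × 210 mm
A6: ⌊210/2⌋ × 148 = 105 × 148 mm
A7: ⌊148/2⌋ × 105 = 74 × 105 mm
A8: ⌊105/2⌋ × 74 = 52 × 74 mm

52 × 74 mm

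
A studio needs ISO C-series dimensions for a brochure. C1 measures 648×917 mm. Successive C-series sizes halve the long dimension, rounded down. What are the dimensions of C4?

229 × 324 mm

C2: ⌊917/2⌋ × 648 = 458 × 648 mm
C3: ⌊648/2⌋ × 458 = 324 × 458 mm
C4: ⌊458/2⌋ × 324 = 229 × 324 mm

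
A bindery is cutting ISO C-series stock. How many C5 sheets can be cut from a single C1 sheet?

Each ISO step halves the sheet: 1 × C1 → 2 × C2 → 4 × C3 → 8 × C4 → …
From C1 to C5 is 4 halving steps: 2^4 = 16.

16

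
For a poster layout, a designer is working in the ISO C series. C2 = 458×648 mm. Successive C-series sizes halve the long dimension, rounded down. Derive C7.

81 × 114 mm

C3: ⌊648/2⌋ × 458 = 324 × 458 mm
C4: ⌊458/2⌋ × 324 = 229 × 324 mm
C5: ⌊324/2⌋ × 229 = 162 × 229 mm
C6: ⌊229/2⌋ × 162 = 114 × 162 mm
C7: ⌊162/2⌋ × 114 = 81 × 114 mm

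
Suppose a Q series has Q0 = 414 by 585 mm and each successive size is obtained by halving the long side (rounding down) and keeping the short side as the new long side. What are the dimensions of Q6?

Q1: ⌊585/2⌋ × 414 = 292 × 414 mm
Q2: ⌊414/2⌋ × 292 = 207 × 292 mm
Q3: ⌊292/2⌋ × 207 = 146 × 207 mm
Q4: ⌊207/2⌋ × 146 = 103 × 146 mm
Q5: ⌊146/2⌋ × 103 = 73 × 103 mm
Q6: ⌊103/2⌋ × 73 = 51 × 73 mm

51 × 73 mm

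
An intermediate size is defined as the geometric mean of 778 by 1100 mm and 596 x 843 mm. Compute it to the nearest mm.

681 × 963 mm

Short side: √(778 · 596) = √463688 ≈ 680.9 → 681 mm
Long side: √(1100 · 843) = √927300 ≈ 963.0 → 963 mm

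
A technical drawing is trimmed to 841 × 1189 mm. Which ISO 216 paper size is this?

Aspect ratio 1189/841 ≈ 1.414 — close to the ISO √2 ≈ 1.414.
In the A-series (A0 area = 1 m²): A0 = 841 × 1189 mm.

A0 (841 × 1189 mm)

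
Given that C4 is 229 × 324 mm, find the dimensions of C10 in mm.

28 × 40 mm

C5: ⌊324/2⌋ × 229 = 162 × 229 mm
C6: ⌊229/2⌋ × 162 = 114 × 162 mm
C7: ⌊162/2⌋ × 114 = 81 × 114 mm
C8: ⌊114/2⌋ × 81 = 57 × 81 mm
C9: ⌊81/2⌋ × 57 = 40 × 57 mm
C10: ⌊57/2⌋ × 40 = 28 × 40 mm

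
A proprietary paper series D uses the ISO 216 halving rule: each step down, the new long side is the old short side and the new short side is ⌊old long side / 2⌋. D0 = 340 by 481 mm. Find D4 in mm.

85 × 120 mm

D1: ⌊481/2⌋ × 340 = 240 × 340 mm
D2: ⌊340/2⌋ × 240 = 170 × 240 mm
D3: ⌊240/2⌋ × 170 = 120 × 170 mm
D4: ⌊170/2⌋ × 120 = 85 × 120 mm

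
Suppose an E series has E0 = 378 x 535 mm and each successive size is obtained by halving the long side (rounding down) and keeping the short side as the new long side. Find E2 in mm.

E1: ⌊535/2⌋ × 378 = 267 × 378 mm
E2: ⌊378/2⌋ × 267 = 189 × 267 mm

189 × 267 mm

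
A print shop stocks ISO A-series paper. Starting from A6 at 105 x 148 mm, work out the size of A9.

37 × 52 mm

A7: ⌊148/2⌋ × 105 = 74 × 105 mm
A8: ⌊105/2⌋ × 74 = 52 × 74 mm
A9: ⌊74/2⌋ × 52 = 37 × 52 mm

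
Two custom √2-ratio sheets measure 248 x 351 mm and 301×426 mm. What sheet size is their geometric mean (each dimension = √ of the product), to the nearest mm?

Short side: √(248 · 301) = √74648 ≈ 273.2 → 273 mm
Long side: √(351 · 426) = √149526 ≈ 386.7 → 387 mm

273 × 387 mm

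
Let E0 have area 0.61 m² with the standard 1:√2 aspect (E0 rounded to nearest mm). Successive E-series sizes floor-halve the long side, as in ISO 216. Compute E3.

Let E0's short side be w mm. w · w√2 = 0.61 m² = 610,000 mm², so w ≈ 656.8 mm and w√2 ≈ 928.8 mm → E0 = 657 × 929 mm.
E1: ⌊929/2⌋ × 657 = 464 × 657 mm
E2: ⌊657/2⌋ × 464 = 328 × 464 mm
E3: ⌊464/2⌋ × 328 = 232 × 328 mm

232 × 328 mm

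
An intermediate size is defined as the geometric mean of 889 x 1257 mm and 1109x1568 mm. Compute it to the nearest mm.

993 × 1404 mm

Short side: √(889 · 1109) = √985901 ≈ 992.9 → 993 mm
Long side: √(1257 · 1568) = √1970976 ≈ 1403.9 → 1404 mm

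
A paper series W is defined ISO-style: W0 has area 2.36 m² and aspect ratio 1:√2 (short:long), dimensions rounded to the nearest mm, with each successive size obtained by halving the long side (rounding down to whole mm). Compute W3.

Let W0's short side be w mm. w · w√2 = 2.36 m² = 2,360,000 mm², so w ≈ 1291.8 mm and w√2 ≈ 1826.9 mm → W0 = 1292 × 1827 mm.
W1: ⌊1827/2⌋ × 1292 = 913 × 1292 mm
W2: ⌊1292/2⌋ × 913 = 646 × 913 mm
W3: ⌊913/2⌋ × 646 = 456 × 646 mm

456 × 646 mm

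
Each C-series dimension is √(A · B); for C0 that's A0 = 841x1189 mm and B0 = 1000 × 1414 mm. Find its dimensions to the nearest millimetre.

917 × 1297 mm

Short: √(841 · 1000) = √841000 ≈ 917.1 mm.
Long: √(1189 · 1414) = √1681246 ≈ 1296.6 mm.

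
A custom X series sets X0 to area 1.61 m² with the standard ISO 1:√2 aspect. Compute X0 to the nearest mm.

1067 × 1509 mm

Let the short side be w mm. Then w · w√2 = 1.61 m² = 1,610,000 mm².
w² = 1,610,000/√2, so w ≈ 1067.0 mm; long side = w√2 ≈ 1508.9 mm.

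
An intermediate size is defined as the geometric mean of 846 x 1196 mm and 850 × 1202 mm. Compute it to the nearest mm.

848 × 1199 mm

Short side: √(846 · 850) = √719100 ≈ 848.0 → 848 mm
Long side: √(1196 · 1202) = √1437592 ≈ 1199.0 → 1199 mm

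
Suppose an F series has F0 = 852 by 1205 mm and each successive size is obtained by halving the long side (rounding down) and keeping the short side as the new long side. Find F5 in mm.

150 × 213 mm

F1: ⌊1205/2⌋ × 852 = 602 × 852 mm
F2: ⌊852/2⌋ × 602 = 426 × 602 mm
F3: ⌊602/2⌋ × 426 = 301 × 426 mm
F4: ⌊426/2⌋ × 301 = 213 × 301 mm
F5: ⌊301/2⌋ × 213 = 150 × 213 mm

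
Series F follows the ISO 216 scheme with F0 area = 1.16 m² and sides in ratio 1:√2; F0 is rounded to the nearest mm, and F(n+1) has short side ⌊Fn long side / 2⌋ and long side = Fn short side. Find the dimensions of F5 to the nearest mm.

Let F0's short side be w mm. w · w√2 = 1.16 m² = 1,160,000 mm², so w ≈ 905.7 mm and w√2 ≈ 1280.8 mm → F0 = 906 × 1281 mm.
F1: ⌊1281/2⌋ × 906 = 640 × 906 mm
F2: ⌊906/2⌋ × 640 = 453 × 640 mm
F3: ⌊640/2⌋ × 453 = 320 × 453 mm
F4: ⌊453/2⌋ × 320 = 226 × 320 mm
F5: ⌊320/2⌋ × 226 = 160 × 226 mm

160 × 226 mm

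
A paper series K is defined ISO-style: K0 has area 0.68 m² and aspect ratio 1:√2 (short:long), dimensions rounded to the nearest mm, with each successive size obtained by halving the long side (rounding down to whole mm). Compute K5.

Let K0's short side be w mm. w · w√2 = 0.68 m² = 680,000 mm², so w ≈ 693.4 mm and w√2 ≈ 980.6 mm → K0 = 693 × 981 mm.
K1: ⌊981/2⌋ × 693 = 490 × 693 mm
K2: ⌊693/2⌋ × 490 = 346 × 490 mm
K3: ⌊490/2⌋ × 346 = 245 × 346 mm
K4: ⌊346/2⌋ × 245 = 173 × 245 mm
K5: ⌊245/2⌋ × 173 = 122 × 173 mm

122 × 173 mm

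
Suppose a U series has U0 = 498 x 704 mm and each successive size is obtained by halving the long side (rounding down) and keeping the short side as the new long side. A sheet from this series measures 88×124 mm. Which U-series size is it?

U5

U0: 498 × 704 mm
U1: 352 × 498 mm
U2: 249 × 352 mm
U3: 176 × 249 mm
U4: 124 × 176 mm
U5: 88 × 124 mm
U6: 62 × 88 mm
→ matches U5.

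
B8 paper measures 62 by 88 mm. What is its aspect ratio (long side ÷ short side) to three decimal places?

88 / 62 = 1.419
ISO 216 targets √2 ≈ 1.414; the +0.005 deviation is from mm rounding.

1.419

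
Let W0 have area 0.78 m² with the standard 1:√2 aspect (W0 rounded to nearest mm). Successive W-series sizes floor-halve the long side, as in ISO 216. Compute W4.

185 × 262 mm

Let W0's short side be w mm. w · w√2 = 0.78 m² = 780,000 mm², so w ≈ 742.7 mm and w√2 ≈ 1050.3 mm → W0 = 743 × 1050 mm.
W1: ⌊1050/2⌋ × 743 = 525 × 743 mm
W2: ⌊743/2⌋ × 525 = 371 × 525 mm
W3: ⌊525/2⌋ × 371 = 262 × 371 mm
W4: ⌊371/2⌋ × 262 = 185 × 262 mm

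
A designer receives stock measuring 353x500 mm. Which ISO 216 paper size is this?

B3 (353 × 500 mm)

Aspect ratio 500/353 ≈ 1.416 — close to the ISO √2 ≈ 1.414.
In the B-series (B0 = 1000 × 1414 mm): B3 = 353 × 500 mm.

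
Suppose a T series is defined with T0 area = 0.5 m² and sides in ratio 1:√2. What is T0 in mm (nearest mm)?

595 × 841 mm

Let the short side be w mm. Then w · w√2 = 0.5 m² = 500,000 mm².
w² = 500,000/√2, so w ≈ 594.6 mm; long side = w√2 ≈ 840.9 mm.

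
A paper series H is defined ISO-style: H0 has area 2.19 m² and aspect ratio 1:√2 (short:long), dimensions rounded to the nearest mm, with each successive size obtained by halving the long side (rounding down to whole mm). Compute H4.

311 × 440 mm

Let H0's short side be w mm. w · w√2 = 2.19 m² = 2,190,000 mm², so w ≈ 1244.4 mm and w√2 ≈ 1759.9 mm → H0 = 1244 × 1760 mm.
H1: ⌊1760/2⌋ × 1244 = 880 × 1244 mm
H2: ⌊1244/2⌋ × 880 = 622 × 880 mm
H3: ⌊880/2⌋ × 622 = 440 × 622 mm
H4: ⌊622/2⌋ × 440 = 311 × 440 mm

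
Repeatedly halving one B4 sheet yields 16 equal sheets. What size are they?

B8

16 = 2^4, so 4 halving steps.
B4 → B5 → … → B8 after 4 steps.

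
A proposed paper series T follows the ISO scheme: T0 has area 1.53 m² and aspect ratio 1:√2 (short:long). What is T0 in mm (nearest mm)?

Let the short side be w mm. Then w · w√2 = 1.53 m² = 1,530,000 mm².
w² = 1,530,000/√2, so w ≈ 1040.1 mm; long side = w√2 ≈ 1471.0 mm.

1040 × 1471 mm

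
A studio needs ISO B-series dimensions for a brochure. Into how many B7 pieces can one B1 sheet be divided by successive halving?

64

B1 = 707 × 1000 mm; B7 = 88 × 125 mm.
Each halving step doubles the count; 6 steps from B1 to B7.
2^6 = 64.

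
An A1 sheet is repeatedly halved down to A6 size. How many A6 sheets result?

Each ISO step halves the sheet: 1 × A1 → 2 × A2 → 4 × A3 → 8 × A4 → …
From A1 to A6 is 5 halving steps: 2^5 = 32.

32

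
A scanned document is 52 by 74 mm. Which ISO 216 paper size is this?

Aspect ratio 74/52 ≈ 1.423 — close to the ISO √2 ≈ 1.414.
In the A-series (A0 area = 1 m²): A8 = 52 × 74 mm.

A8 (52 × 74 mm)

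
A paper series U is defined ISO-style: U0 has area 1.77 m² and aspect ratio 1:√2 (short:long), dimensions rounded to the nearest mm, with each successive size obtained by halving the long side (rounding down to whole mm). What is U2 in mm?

559 × 791 mm

Let U0's short side be w mm. w · w√2 = 1.77 m² = 1,770,000 mm², so w ≈ 1118.7 mm and w√2 ≈ 1582.1 mm → U0 = 1119 × 1582 mm.
U1: ⌊1582/2⌋ × 1119 = 791 × 1119 mm
U2: ⌊1119/2⌋ × 791 = 559 × 791 mm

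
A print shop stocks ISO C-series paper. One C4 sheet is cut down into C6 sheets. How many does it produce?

C4 = 229 × 324 mm; C6 = 114 × 162 mm.
Each halving step doubles the count; 2 steps from C4 to C6.
2^2 = 4.

4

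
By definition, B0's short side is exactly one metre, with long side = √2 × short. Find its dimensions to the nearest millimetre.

Short side = 1000 mm; long side = 1000√2 ≈ 1414.2 mm.

1000 × 1414 mm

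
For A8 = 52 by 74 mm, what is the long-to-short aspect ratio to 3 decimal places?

74 / 52 = 1.423
ISO 216 targets √2 ≈ 1.414; the +0.009 deviation is from mm rounding.

1.423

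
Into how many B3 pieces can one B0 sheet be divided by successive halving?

8

Each ISO step halves the sheet: 1 × B0 → 2 × B1 → 4 × B2 → 8 × B3
From B0 to B3 is 3 halving steps: 2^3 = 8.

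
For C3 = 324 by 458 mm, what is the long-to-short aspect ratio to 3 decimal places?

1.414

458 / 324 = 1.414
Matches √2 ≈ 1.414 — the ISO 216 defining ratio.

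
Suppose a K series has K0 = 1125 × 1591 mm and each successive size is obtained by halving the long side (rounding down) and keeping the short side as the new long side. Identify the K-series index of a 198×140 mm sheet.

K0: 1125 × 1591 mm
K1: 795 × 1125 mm
K2: 562 × 795 mm
K3: 397 × 562 mm
K4: 281 × 397 mm
K5: 198 × 281 mm
K6: 140 × 198 mm
K7: 99 × 140 mm
→ matches K6.

K6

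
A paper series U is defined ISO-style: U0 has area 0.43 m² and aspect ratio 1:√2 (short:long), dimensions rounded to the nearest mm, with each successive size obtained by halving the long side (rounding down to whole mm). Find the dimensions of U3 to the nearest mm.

195 × 275 mm

Let U0's short side be w mm. w · w√2 = 0.43 m² = 430,000 mm², so w ≈ 551.4 mm and w√2 ≈ 779.8 mm → U0 = 551 × 780 mm.
U1: ⌊780/2⌋ × 551 = 390 × 551 mm
U2: ⌊551/2⌋ × 390 = 275 × 390 mm
U3: ⌊390/2⌋ × 275 = 195 × 275 mm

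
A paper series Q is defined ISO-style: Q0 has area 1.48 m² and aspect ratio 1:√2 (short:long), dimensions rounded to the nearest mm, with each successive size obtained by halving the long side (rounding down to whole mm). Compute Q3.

361 × 511 mm

Let Q0's short side be w mm. w · w√2 = 1.48 m² = 1,480,000 mm², so w ≈ 1023.0 mm and w√2 ≈ 1446.7 mm → Q0 = 1023 × 1447 mm.
Q1: ⌊1447/2⌋ × 1023 = 723 × 1023 mm
Q2: ⌊1023/2⌋ × 723 = 511 × 723 mm
Q3: ⌊723/2⌋ × 511 = 361 × 511 mm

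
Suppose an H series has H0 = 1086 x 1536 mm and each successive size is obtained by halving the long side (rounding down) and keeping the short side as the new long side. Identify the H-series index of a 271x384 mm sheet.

H0: 1086 × 1536 mm
H1: 768 × 1086 mm
H2: 543 × 768 mm
H3: 384 × 543 mm
H4: 271 × 384 mm
H5: 192 × 271 mm
→ matches H4.

H4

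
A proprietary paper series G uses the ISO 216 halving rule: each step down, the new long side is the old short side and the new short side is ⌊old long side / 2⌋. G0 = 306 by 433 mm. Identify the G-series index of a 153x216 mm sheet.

G0: 306 × 433 mm
G1: 216 × 306 mm
G2: 153 × 216 mm
G3: 108 × 153 mm
→ matches G2.

G2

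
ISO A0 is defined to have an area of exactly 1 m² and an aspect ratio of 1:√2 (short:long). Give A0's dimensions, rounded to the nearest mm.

841 × 1189 mm

Let the short side be w mm. Then the long side is w√2 and w · w√2 = 10⁶ mm².
w² = 10⁶/√2, so w = 1000 / 2^(1/4) ≈ 840.9 mm; long side = 1000 · 2^(1/4) ≈ 1189.2 mm.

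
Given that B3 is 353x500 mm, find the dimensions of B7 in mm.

88 × 125 mm

B4: ⌊500/2⌋ × 353 = 250 × 353 mm
B5: ⌊353/2⌋ × 250 = 176 × 250 mm
B6: ⌊250/2⌋ × 176 = 125 × 176 mm
B7: ⌊176/2⌋ × 125 = 88 × 125 mm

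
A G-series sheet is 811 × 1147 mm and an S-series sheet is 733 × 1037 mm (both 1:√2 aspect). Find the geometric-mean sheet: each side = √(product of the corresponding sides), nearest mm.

Short side: √(811 · 733) = √594463 ≈ 771.0 → 771 mm
Long side: √(1147 · 1037) = √1189439 ≈ 1090.6 → 1091 mm

771 × 1091 mm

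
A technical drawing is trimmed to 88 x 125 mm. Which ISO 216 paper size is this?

B7 (88 × 125 mm)

Aspect ratio 125/88 ≈ 1.420 — close to the ISO √2 ≈ 1.414.
In the B-series (B0 = 1000 × 1414 mm): B7 = 88 × 125 mm.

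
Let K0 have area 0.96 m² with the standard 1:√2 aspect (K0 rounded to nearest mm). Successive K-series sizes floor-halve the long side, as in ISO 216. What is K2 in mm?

Let K0's short side be w mm. w · w√2 = 0.96 m² = 960,000 mm², so w ≈ 823.9 mm and w√2 ≈ 1165.2 mm → K0 = 824 × 1165 mm.
K1: ⌊1165/2⌋ × 824 = 582 × 824 mm
K2: ⌊824/2⌋ × 582 = 412 × 582 mm

412 × 582 mm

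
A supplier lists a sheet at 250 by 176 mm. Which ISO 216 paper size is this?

B5 (176 × 250 mm)

Aspect ratio 250/176 ≈ 1.420 — close to the ISO √2 ≈ 1.414.
In the B-series (B0 = 1000 × 1414 mm): B5 = 176 × 250 mm.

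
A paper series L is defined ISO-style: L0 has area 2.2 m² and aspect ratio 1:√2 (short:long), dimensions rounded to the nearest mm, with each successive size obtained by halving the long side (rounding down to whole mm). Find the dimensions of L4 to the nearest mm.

311 × 441 mm

Let L0's short side be w mm. w · w√2 = 2.2 m² = 2,200,000 mm², so w ≈ 1247.3 mm and w√2 ≈ 1763.9 mm → L0 = 1247 × 1764 mm.
L1: ⌊1764/2⌋ × 1247 = 882 × 1247 mm
L2: ⌊1247/2⌋ × 882 = 623 × 882 mm
L3: ⌊882/2⌋ × 623 = 441 × 623 mm
L4: ⌊623/2⌋ × 441 = 311 × 441 mm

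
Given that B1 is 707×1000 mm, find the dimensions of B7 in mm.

B2: ⌊1000/2⌋ × 707 = 500 × 707 mm
B3: ⌊707/2⌋ × 500 = 353 × 500 mm
B4: ⌊500/2⌋ × 353 = 250 × 353 mm
B5: ⌊353/2⌋ × 250 = 176 × 250 mm
B6: ⌊250/2⌋ × 176 = 125 × 176 mm
B7: ⌊176/2⌋ × 125 = 88 × 125 mm

88 × 125 mm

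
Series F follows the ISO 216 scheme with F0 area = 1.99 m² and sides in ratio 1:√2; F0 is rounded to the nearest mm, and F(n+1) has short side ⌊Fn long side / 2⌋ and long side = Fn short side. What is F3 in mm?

Let F0's short side be w mm. w · w√2 = 1.99 m² = 1,990,000 mm², so w ≈ 1186.2 mm and w√2 ≈ 1677.6 mm → F0 = 1186 × 1678 mm.
F1: ⌊1678/2⌋ × 1186 = 839 × 1186 mm
F2: ⌊1186/2⌋ × 839 = 593 × 839 mm
F3: ⌊839/2⌋ × 593 = 419 × 593 mm

419 × 593 mm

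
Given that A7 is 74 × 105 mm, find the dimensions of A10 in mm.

26 × 37 mm

A8: ⌊105/2⌋ × 74 = 52 × 74 mm
A9: ⌊74/2⌋ × 52 = 37 × 52 mm
A10: ⌊52/2⌋ × 37 = 26 × 37 mm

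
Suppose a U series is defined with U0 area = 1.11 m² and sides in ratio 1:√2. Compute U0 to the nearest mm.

Let the short side be w mm. Then w · w√2 = 1.11 m² = 1,110,000 mm².
w² = 1,110,000/√2, so w ≈ 885.9 mm; long side = w√2 ≈ 1252.9 mm.

886 × 1253 mm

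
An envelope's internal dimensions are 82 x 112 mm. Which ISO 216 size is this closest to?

C7 (81 × 114 mm)

Aspect ratio 112/82 ≈ 1.366 (ISO target is √2 ≈ 1.414).
In the C-series (envelope sizes, between A and B): C7 = 81 × 114 mm.
Off by 3 mm total — nearest standard size.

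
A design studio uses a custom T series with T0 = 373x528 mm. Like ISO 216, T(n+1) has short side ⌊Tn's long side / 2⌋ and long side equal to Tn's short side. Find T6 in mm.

T1: ⌊528/2⌋ × 373 = 264 × 373 mm
T2: ⌊373/2⌋ × 264 = 186 × 264 mm
T3: ⌊264/2⌋ × 186 = 132 × 186 mm
T4: ⌊186/2⌋ × 132 = 93 × 132 mm
T5: ⌊132/2⌋ × 93 = 66 × 93 mm
T6: ⌊93/2⌋ × 66 = 46 × 66 mm

46 × 66 mm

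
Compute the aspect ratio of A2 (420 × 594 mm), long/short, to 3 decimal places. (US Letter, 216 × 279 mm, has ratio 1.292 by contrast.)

1.414

594 / 420 = 1.414
Matches √2 ≈ 1.414 — the ISO 216 defining ratio.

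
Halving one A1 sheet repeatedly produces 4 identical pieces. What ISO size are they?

A3

4 = 2^2, so 2 halving steps.
A1 → A2 → … → A3 after 2 steps.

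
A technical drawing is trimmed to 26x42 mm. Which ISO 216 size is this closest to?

Aspect ratio 42/26 ≈ 1.615 (ISO target is √2 ≈ 1.414).
In the C-series (envelope sizes, between A and B): C10 = 28 × 40 mm.
Off by 4 mm total — nearest standard size.

C10 (28 × 40 mm)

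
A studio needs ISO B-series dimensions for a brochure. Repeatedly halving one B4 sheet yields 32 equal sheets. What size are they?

B9

32 = 2^5, so 5 halving steps.
B4 → B5 → … → B9 after 5 steps.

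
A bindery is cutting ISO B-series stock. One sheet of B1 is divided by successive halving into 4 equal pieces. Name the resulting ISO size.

4 = 2^2, so 2 halving steps.
B1 → B2 → … → B3 after 2 steps.

B3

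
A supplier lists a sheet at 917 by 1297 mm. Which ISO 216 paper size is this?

Aspect ratio 1297/917 ≈ 1.414 — close to the ISO √2 ≈ 1.414.
In the C-series (envelope sizes, between A and B): C0 = 917 × 1297 mm.

C0 (917 × 1297 mm)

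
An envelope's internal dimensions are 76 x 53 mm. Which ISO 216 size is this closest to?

A8 (52 × 74 mm)

Aspect ratio 76/53 ≈ 1.434 (ISO target is √2 ≈ 1.414).
In the A-series (A0 area = 1 m²): A8 = 52 × 74 mm.
Off by 3 mm total — nearest standard size.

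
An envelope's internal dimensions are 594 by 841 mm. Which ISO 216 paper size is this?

A1 (594 × 841 mm)

Aspect ratio 841/594 ≈ 1.416 — close to the ISO √2 ≈ 1.414.
In the A-series (A0 area = 1 m²): A1 = 594 × 841 mm.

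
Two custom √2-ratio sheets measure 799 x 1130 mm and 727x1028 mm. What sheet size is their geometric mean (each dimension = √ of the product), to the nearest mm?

762 × 1078 mm

Short side: √(799 · 727) = √580873 ≈ 762.2 → 762 mm
Long side: √(1130 · 1028) = √1161640 ≈ 1077.8 → 1078 mm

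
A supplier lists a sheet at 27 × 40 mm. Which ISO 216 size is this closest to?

Aspect ratio 40/27 ≈ 1.481 (ISO target is √2 ≈ 1.414).
In the C-series (envelope sizes, between A and B): C10 = 28 × 40 mm.
Off by 1 mm total — nearest standard size.

C10 (28 × 40 mm)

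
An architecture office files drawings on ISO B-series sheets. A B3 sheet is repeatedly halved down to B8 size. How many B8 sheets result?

B3 = 353 × 500 mm; B8 = 62 × 88 mm.
Each halving step doubles the count; 5 steps from B3 to B8.
2^5 = 32.

32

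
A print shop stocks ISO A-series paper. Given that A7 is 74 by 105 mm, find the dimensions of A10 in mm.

A8: ⌊105/2⌋ × 74 = 52 × 74 mm
A9: ⌊74/2⌋ × 52 = 37 × 52 mm
A10: ⌊52/2⌋ × 37 = 26 × 37 mm

26 × 37 mm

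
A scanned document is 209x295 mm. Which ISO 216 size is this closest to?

A4 (210 × 297 mm)

Aspect ratio 295/209 ≈ 1.411 — close to the ISO √2 ≈ 1.414.
In the A-series (A0 area = 1 m²): A4 = 210 × 297 mm.
Off by 3 mm total — nearest standard size.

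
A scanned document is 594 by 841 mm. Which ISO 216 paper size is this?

A1 (594 × 841 mm)

Aspect ratio 841/594 ≈ 1.416 — close to the ISO √2 ≈ 1.414.
In the A-series (A0 area = 1 m²): A1 = 594 × 841 mm.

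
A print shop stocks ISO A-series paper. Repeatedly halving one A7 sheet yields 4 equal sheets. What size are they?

A9

4 = 2^2, so 2 halving steps.
A7 → A8 → … → A9 after 2 steps.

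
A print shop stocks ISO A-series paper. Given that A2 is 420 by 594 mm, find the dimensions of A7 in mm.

A3: ⌊594/2⌋ × 420 = 297 × 420 mm
A4: ⌊420/2⌋ × 297 = 210 × 297 mm
A5: ⌊297/2⌋ × 210 = 148 × 210 mm
A6: ⌊210/2⌋ × 148 = 105 × 148 mm
A7: ⌊148/2⌋ × 105 = 74 × 105 mm

74 × 105 mm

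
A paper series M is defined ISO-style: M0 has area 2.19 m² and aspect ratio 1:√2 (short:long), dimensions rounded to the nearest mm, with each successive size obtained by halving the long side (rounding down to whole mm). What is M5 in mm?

Let M0's short side be w mm. w · w√2 = 2.19 m² = 2,190,000 mm², so w ≈ 1244.4 mm and w√2 ≈ 1759.9 mm → M0 = 1244 × 1760 mm.
M1: ⌊1760/2⌋ × 1244 = 880 × 1244 mm
M2: ⌊1244/2⌋ × 880 = 622 × 880 mm
M3: ⌊880/2⌋ × 622 = 440 × 622 mm
M4: ⌊622/2⌋ × 440 = 311 × 440 mm
M5: ⌊440/2⌋ × 311 = 220 × 311 mm

220 × 311 mm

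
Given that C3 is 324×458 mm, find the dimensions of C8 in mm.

57 × 81 mm

C4: ⌊458/2⌋ × 324 = 229 × 324 mm
C5: ⌊324/2⌋ × 229 = 162 × 229 mm
C6: ⌊229/2⌋ × 162 = 114 × 162 mm
C7: ⌊162/2⌋ × 114 = 81 × 114 mm
C8: ⌊114/2⌋ × 81 = 57 × 81 mm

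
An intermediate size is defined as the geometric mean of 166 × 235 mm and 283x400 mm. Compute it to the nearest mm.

217 × 307 mm

Short side: √(166 · 283) = √46978 ≈ 216.7 → 217 mm
Long side: √(235 · 400) = √94000 ≈ 306.6 → 307 mm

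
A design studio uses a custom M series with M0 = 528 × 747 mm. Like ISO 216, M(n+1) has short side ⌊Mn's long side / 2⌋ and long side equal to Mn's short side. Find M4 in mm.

132 × 186 mm

M1: ⌊747/2⌋ × 528 = 373 × 528 mm
M2: ⌊528/2⌋ × 373 = 264 × 373 mm
M3: ⌊373/2⌋ × 264 = 186 × 264 mm
M4: ⌊264/2⌋ × 186 = 132 × 186 mm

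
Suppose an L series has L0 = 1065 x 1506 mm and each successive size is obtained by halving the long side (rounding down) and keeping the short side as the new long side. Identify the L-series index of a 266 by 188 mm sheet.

L0: 1065 × 1506 mm
L1: 753 × 1065 mm
L2: 532 × 753 mm
L3: 376 × 532 mm
L4: 266 × 376 mm
L5: 188 × 266 mm
L6: 133 × 188 mm
→ matches L5.

L5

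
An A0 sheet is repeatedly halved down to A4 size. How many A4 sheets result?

A0 = 841 × 1189 mm; A4 = 210 × 297 mm.
Each halving step doubles the count; 4 steps from A0 to A4.
2^4 = 16.

16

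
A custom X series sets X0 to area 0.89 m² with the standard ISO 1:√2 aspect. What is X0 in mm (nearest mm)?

793 × 1122 mm

Let the short side be w mm. Then w · w√2 = 0.89 m² = 890,000 mm².
w² = 890,000/√2, so w ≈ 793.3 mm; long side = w√2 ≈ 1121.9 mm.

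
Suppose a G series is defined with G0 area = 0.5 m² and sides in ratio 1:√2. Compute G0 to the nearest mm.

595 × 841 mm

Let the short side be w mm. Then w · w√2 = 0.5 m² = 500,000 mm².
w² = 500,000/√2, so w ≈ 594.6 mm; long side = w√2 ≈ 840.9 mm.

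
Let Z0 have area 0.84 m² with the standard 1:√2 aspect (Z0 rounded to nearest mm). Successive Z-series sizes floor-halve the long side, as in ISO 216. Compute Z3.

272 × 385 mm

Let Z0's short side be w mm. w · w√2 = 0.84 m² = 840,000 mm², so w ≈ 770.7 mm and w√2 ≈ 1089.9 mm → Z0 = 771 × 1090 mm.
Z1: ⌊1090/2⌋ × 771 = 545 × 771 mm
Z2: ⌊771/2⌋ × 545 = 385 × 545 mm
Z3: ⌊545/2⌋ × 385 = 272 × 385 mm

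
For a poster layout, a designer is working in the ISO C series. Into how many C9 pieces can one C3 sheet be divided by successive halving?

64

Each ISO step halves the sheet: 1 × C3 → 2 × C4 → 4 × C5 → 8 × C6 → …
From C3 to C9 is 6 halving steps: 2^6 = 64.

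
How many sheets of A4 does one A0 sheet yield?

A0 = 841 × 1189 mm; A4 = 210 × 297 mm.
Each halving step doubles the count; 4 steps from A0 to A4.
2^4 = 16.

16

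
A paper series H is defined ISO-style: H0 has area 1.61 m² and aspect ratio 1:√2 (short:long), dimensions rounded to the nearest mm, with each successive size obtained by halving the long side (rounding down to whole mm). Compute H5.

188 × 266 mm

Let H0's short side be w mm. w · w√2 = 1.61 m² = 1,610,000 mm², so w ≈ 1067.0 mm and w√2 ≈ 1508.9 mm → H0 = 1067 × 1509 mm.
H1: ⌊1509/2⌋ × 1067 = 754 × 1067 mm
H2: ⌊1067/2⌋ × 754 = 533 × 754 mm
H3: ⌊754/2⌋ × 533 = 377 × 533 mm
H4: ⌊533/2⌋ × 377 = 266 × 377 mm
H5: ⌊377/2⌋ × 266 = 188 × 266 mm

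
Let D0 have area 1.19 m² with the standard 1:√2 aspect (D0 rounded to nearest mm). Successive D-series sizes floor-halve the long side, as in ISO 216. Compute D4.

229 × 324 mm

Let D0's short side be w mm. w · w√2 = 1.19 m² = 1,190,000 mm², so w ≈ 917.3 mm and w√2 ≈ 1297.3 mm → D0 = 917 × 1297 mm.
D1: ⌊1297/2⌋ × 917 = 648 × 917 mm
D2: ⌊917/2⌋ × 648 = 458 × 648 mm
D3: ⌊648/2⌋ × 458 = 324 × 458 mm
D4: ⌊458/2⌋ × 324 = 229 × 324 mm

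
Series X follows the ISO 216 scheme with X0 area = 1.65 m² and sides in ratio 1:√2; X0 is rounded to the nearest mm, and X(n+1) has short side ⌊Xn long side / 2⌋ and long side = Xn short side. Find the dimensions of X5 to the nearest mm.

191 × 270 mm

Let X0's short side be w mm. w · w√2 = 1.65 m² = 1,650,000 mm², so w ≈ 1080.2 mm and w√2 ≈ 1527.6 mm → X0 = 1080 × 1528 mm.
X1: ⌊1528/2⌋ × 1080 = 764 × 1080 mm
X2: ⌊1080/2⌋ × 764 = 540 × 764 mm
X3: ⌊764/2⌋ × 540 = 382 × 540 mm
X4: ⌊540/2⌋ × 382 = 270 × 382 mm
X5: ⌊382/2⌋ × 270 = 191 × 270 mm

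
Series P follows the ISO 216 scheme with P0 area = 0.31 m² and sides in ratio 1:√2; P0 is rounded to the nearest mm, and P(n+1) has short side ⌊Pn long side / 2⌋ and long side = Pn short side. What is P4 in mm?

Let P0's short side be w mm. w · w√2 = 0.31 m² = 310,000 mm², so w ≈ 468.2 mm and w√2 ≈ 662.1 mm → P0 = 468 × 662 mm.
P1: ⌊662/2⌋ × 468 = 331 × 468 mm
P2: ⌊468/2⌋ × 331 = 234 × 331 mm
P3: ⌊331/2⌋ × 234 = 165 × 234 mm
P4: ⌊234/2⌋ × 165 = 117 × 165 mm

117 × 165 mm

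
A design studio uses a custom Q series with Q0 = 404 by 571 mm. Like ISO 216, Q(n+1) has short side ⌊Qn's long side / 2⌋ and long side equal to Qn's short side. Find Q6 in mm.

50 × 71 mm

Q1 = 285 × 404 mm (from Q0 by 1 halving).
Q2: ⌊404/2⌋ × 285 = 202 × 285 mm
Q3: ⌊285/2⌋ × 202 = 142 × 202 mm
Q4: ⌊202/2⌋ × 142 = 101 × 142 mm
Q5: ⌊142/2⌋ × 101 = 71 × 101 mm
Q6: ⌊101/2⌋ × 71 = 50 × 71 mm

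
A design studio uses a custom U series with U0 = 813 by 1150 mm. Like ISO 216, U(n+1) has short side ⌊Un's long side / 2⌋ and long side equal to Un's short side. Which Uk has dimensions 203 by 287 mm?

U4

U0: 813 × 1150 mm
U1: 575 × 813 mm
U2: 406 × 575 mm
U3: 287 × 406 mm
U4: 203 × 287 mm
U5: 143 × 203 mm
→ matches U4.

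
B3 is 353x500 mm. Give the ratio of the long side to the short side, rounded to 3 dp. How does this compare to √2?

1.416

500 / 353 = 1.416
ISO 216 targets √2 ≈ 1.414; the +0.002 deviation is from mm rounding.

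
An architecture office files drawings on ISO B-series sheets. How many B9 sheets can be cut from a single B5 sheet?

16

Each ISO step halves the sheet: 1 × B5 → 2 × B6 → 4 × B7 → 8 × B8 → …
From B5 to B9 is 4 halving steps: 2^4 = 16.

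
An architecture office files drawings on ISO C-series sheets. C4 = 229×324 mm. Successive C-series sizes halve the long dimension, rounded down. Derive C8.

C5: ⌊324/2⌋ × 229 = 162 × 229 mm
C6: ⌊229/2⌋ × 162 = 114 × 162 mm
C7: ⌊162/2⌋ × 114 = 81 × 114 mm
C8: ⌊114/2⌋ × 81 = 57 × 81 mm

57 × 81 mm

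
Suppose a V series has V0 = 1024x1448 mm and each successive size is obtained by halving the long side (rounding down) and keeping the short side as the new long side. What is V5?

181 × 256 mm

V1: ⌊1448/2⌋ × 1024 = 724 × 1024 mm
V2: ⌊1024/2⌋ × 724 = 512 × 724 mm
V3: ⌊724/2⌋ × 512 = 362 × 512 mm
V4: ⌊512/2⌋ × 362 = 256 × 362 mm
V5: ⌊362/2⌋ × 256 = 181 × 256 mm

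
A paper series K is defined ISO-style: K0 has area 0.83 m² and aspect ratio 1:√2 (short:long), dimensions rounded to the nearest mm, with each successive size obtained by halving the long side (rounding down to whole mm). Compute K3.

Let K0's short side be w mm. w · w√2 = 0.83 m² = 830,000 mm², so w ≈ 766.1 mm and w√2 ≈ 1083.4 mm → K0 = 766 × 1083 mm.
K1: ⌊1083/2⌋ × 766 = 541 × 766 mm
K2: ⌊766/2⌋ × 541 = 383 × 541 mm
K3: ⌊541/2⌋ × 383 = 270 × 383 mm

270 × 383 mm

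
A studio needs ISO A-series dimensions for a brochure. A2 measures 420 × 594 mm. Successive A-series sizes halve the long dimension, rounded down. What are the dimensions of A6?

A3: ⌊594/2⌋ × 420 = 297 × 420 mm
A4: ⌊420/2⌋ × 297 = 210 × 297 mm
A5: ⌊297/2⌋ × 210 = 148 × 210 mm
A6: ⌊210/2⌋ × 148 = 105 × 148 mm

105 × 148 mm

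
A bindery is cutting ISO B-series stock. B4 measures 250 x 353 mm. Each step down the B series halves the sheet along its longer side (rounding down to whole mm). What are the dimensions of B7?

B5: ⌊353/2⌋ × 250 = 176 × 250 mm
B6: ⌊250/2⌋ × 176 = 125 × 176 mm
B7: ⌊176/2⌋ × 125 = 88 × 125 mm

88 × 125 mm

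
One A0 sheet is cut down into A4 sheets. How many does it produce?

16

A0 = 841 × 1189 mm; A4 = 210 × 297 mm.
Each halving step doubles the count; 4 steps from A0 to A4.
2^4 = 16.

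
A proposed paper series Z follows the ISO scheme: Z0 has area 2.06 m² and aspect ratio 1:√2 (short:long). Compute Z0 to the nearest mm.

Let the short side be w mm. Then w · w√2 = 2.06 m² = 2,060,000 mm².
w² = 2,060,000/√2, so w ≈ 1206.9 mm; long side = w√2 ≈ 1706.8 mm.

1207 × 1707 mm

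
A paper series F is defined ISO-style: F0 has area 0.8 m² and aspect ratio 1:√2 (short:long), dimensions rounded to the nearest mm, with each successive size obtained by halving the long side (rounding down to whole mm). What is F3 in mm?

266 × 376 mm

Let F0's short side be w mm. w · w√2 = 0.8 m² = 800,000 mm², so w ≈ 752.1 mm and w√2 ≈ 1063.7 mm → F0 = 752 × 1064 mm.
F1: ⌊1064/2⌋ × 752 = 532 × 752 mm
F2: ⌊752/2⌋ × 532 = 376 × 532 mm
F3: ⌊532/2⌋ × 376 = 266 × 376 mm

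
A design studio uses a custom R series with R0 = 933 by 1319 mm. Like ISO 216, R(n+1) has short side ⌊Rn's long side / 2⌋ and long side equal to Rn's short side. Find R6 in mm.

116 × 164 mm

R1: ⌊1319/2⌋ × 933 = 659 × 933 mm
R2: ⌊933/2⌋ × 659 = 466 × 659 mm
R3: ⌊659/2⌋ × 466 = 329 × 466 mm
R4: ⌊466/2⌋ × 329 = 233 × 329 mm
R5: ⌊329/2⌋ × 233 = 164 × 233 mm
R6: ⌊233/2⌋ × 164 = 116 × 164 mm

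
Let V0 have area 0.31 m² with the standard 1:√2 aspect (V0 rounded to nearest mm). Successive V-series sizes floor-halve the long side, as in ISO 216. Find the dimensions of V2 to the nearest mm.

234 × 331 mm

Let V0's short side be w mm. w · w√2 = 0.31 m² = 310,000 mm², so w ≈ 468.2 mm and w√2 ≈ 662.1 mm → V0 = 468 × 662 mm.
V1: ⌊662/2⌋ × 468 = 331 × 468 mm
V2: ⌊468/2⌋ × 331 = 234 × 331 mm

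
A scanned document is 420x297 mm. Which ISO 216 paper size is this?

A3 (297 × 420 mm)

Aspect ratio 420/297 ≈ 1.414 — close to the ISO √2 ≈ 1.414.
In the A-series (A0 area = 1 m²): A3 = 297 × 420 mm.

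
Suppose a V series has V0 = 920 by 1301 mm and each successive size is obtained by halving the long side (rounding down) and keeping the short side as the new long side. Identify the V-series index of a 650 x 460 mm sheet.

V0: 920 × 1301 mm
V1: 650 × 920 mm
V2: 460 × 650 mm
V3: 325 × 460 mm
→ matches V2.

V2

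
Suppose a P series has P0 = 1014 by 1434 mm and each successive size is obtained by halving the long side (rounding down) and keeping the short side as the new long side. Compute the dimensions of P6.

126 × 179 mm

P1: ⌊1434/2⌋ × 1014 = 717 × 1014 mm
P2: ⌊1014/2⌋ × 717 = 507 × 717 mm
P3: ⌊717/2⌋ × 507 = 358 × 507 mm
P4: ⌊507/2⌋ × 358 = 253 × 358 mm
P5: ⌊358/2⌋ × 253 = 179 × 253 mm
P6: ⌊253/2⌋ × 179 = 126 × 179 mm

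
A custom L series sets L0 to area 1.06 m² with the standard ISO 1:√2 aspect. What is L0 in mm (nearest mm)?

866 × 1224 mm

Let the short side be w mm. Then w · w√2 = 1.06 m² = 1,060,000 mm².
w² = 1,060,000/√2, so w ≈ 865.8 mm; long side = w√2 ≈ 1224.4 mm.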